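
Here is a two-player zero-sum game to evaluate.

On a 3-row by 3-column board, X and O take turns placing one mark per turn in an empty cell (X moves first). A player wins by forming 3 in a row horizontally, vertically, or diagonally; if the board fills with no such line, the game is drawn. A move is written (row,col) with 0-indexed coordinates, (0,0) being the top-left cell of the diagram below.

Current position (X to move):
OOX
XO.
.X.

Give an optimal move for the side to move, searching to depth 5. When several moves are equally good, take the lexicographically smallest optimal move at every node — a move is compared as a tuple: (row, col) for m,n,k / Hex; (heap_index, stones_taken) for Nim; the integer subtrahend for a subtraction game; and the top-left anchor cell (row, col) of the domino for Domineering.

X's best at [OOX/XO./.X.]: (2,2)

p1 X@[OOX/XO./.X.]: (1,2)[OOX/XOX/.X.]-1 (2,0)[OOX/XO./XX.]-1 (2,2)[OOX/XO./.XX]+1*
p2 O@[OOX/XO./.XX]: (1,2)[OOX/XOO/.XX]-1* (2,0)[OOX/XO./OXX]-1
p3 X@[OOX/XOO/.XX]: (2,0)[OOX/XOO/XXX]+1*
p4 O@[OOX/XOO/XXX] terminal -1; root [OOX/XO./.X.] d5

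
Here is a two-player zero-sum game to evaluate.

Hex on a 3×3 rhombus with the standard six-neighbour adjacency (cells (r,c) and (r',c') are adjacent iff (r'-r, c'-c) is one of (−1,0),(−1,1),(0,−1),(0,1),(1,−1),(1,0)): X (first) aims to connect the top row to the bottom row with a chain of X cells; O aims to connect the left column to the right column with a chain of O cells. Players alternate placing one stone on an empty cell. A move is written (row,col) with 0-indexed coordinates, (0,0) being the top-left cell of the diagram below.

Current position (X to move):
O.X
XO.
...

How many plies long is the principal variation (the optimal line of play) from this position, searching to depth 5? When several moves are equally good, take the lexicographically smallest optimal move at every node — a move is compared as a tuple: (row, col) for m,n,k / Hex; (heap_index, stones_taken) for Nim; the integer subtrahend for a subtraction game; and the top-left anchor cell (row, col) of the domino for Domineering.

PV length from [O.X/XO./...]: 3 plies

ply 1, X at O.X/XO./... | (0,1)=+1→OXX/XO./...*; (1,2)=+1→O.X/XOX/...; (2,0)=+1→O.X/XO./X..; (2,1)=-1→O.X/XO./.X.; (2,2)=-1→O.X/XO./..X
ply 2, O at OXX/XO./... | (1,2)=-1→OXX/XOO/...*; (2,0)=-1→OXX/XO./O..; (2,1)=-1→OXX/XO./.O.; (2,2)=-1→OXX/XO./..O
ply 3, X at OXX/XOO/... | (2,0)=+1→OXX/XOO/X..*; (2,1)=-1→OXX/XOO/.X.; (2,2)=-1→OXX/XOO/..X
ply 4: OXX/XOO/X.. is terminal -1 (O); from O.X/XO./... depth 5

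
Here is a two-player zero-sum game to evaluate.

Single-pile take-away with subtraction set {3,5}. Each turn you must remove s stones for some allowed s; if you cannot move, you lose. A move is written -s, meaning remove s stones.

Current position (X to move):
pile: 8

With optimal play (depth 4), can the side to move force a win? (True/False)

p1 X@[8]: -3[5]-1* -5[3]-1
p2 O@[5]: -3[2]+1* -5[0]+1
p3 X@[2] terminal -1; root [8] d4

X winning at [8]: False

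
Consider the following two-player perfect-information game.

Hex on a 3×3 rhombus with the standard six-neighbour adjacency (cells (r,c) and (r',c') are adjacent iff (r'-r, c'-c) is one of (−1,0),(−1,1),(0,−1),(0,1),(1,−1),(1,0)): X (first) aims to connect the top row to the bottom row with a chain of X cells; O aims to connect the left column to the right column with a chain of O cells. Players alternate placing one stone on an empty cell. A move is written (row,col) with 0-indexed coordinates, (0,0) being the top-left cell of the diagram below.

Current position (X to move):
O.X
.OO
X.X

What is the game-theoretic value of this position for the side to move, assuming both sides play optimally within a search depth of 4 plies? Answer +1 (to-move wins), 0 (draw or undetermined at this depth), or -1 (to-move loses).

value(O.X/.OO/X.X, X) = -1

[O.X/.OO/X.X] X move#1: (0,1):-1/OXX/.OO/X.X*, (1,0):-1/O.X/XOO/X.X, (2,1):-1/O.X/.OO/XXX
[OXX/.OO/X.X] O move#2: (1,0):+1/OXX/OOO/X.X*, (2,1):-1/OXX/.OO/XOX
[OXX/OOO/X.X] end (terminal -1, X#3); searched O.X/.OO/X.X to 4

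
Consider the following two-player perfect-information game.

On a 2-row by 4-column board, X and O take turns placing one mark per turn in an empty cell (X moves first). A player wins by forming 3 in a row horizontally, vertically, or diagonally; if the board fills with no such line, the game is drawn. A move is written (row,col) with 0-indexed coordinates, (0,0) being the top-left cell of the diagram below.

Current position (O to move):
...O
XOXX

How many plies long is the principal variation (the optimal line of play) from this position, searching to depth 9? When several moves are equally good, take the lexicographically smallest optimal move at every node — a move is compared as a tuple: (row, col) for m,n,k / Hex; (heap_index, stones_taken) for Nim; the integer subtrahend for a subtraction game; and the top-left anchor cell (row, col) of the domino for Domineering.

[...O/XOXX] O move#1: (0,0):+0/O..O/XOXX*, (0,1):+0/.O.O/XOXX, (0,2):+0/..OO/XOXX
[O..O/XOXX] X move#2: (0,1):+0/OX.O/XOXX*, (0,2):+0/O.XO/XOXX
[OX.O/XOXX] O move#3: (0,2):+0/OXOO/XOXX*
[OXOO/XOXX] end (terminal +0, X#4); searched ...O/XOXX to 9

PV length from [...O/XOXX]: 3 plies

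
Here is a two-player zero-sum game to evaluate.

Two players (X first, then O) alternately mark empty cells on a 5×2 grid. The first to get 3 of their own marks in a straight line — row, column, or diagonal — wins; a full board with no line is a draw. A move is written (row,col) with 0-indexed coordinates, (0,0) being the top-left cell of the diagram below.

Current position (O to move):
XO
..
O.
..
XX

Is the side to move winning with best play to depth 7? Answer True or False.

O winning at [XO/../O./../XX]: False

[XO/../O./../XX] O move#1: (1,0):+0/XO/O./O./../XX*, (1,1):+0/XO/.O/O./../XX, (2,1):+0/XO/../OO/../XX, (3,0):+0/XO/../O./O./XX, (3,1):+0/XO/../O./.O/XX
[XO/O./O./../XX] X move#2: (1,1):-1/XO/OX/O./../XX, (2,1):-1/XO/O./OX/../XX, (3,0):+0/XO/O./O./X./XX*, (3,1):-1/XO/O./O./.X/XX
[XO/O./O./X./XX] O move#3: (1,1):+0/XO/OO/O./X./XX*, (2,1):+0/XO/O./OO/X./XX, (3,1):+0/XO/O./O./XO/XX
[XO/OO/O./X./XX] X move#4: (2,1):+0/XO/OO/OX/X./XX*, (3,1):-1/XO/OO/O./XX/XX
[XO/OO/OX/X./XX] O move#5: (3,1):+0/XO/OO/OX/XO/XX*
[XO/OO/OX/XO/XX] end (terminal +0, X#6); searched XO/../O./../XX to 7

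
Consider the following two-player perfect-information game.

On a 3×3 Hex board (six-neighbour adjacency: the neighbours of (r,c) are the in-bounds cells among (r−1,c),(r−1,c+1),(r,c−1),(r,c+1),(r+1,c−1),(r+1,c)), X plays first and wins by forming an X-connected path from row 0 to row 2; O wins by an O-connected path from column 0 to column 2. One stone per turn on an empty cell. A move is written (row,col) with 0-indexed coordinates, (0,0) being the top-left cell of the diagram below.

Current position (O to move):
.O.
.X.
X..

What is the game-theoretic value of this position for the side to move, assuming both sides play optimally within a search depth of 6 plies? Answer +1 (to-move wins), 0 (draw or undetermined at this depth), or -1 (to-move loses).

value(.O./.X./X.., O) = +1

p1 O@[.O./.X./X..]: (0,0)[OO./.X./X..]-1 (0,2)[.OO/.X./X..]+1* (1,0)[.O./OX./X..]-1 (1,2)[.O./.XO/X..]-1 (2,1)[.O./.X./XO.]-1 (2,2)[.O./.X./X.O]-1
p2 X@[.OO/.X./X..]: (0,0)[XOO/.X./X..]-1* (1,0)[.OO/XX./X..]-1 (1,2)[.OO/.XX/X..]-1 (2,1)[.OO/.X./XX.]-1 (2,2)[.OO/.X./X.X]-1
p3 O@[XOO/.X./X..]: (1,0)[XOO/OX./X..]+1* (1,2)[XOO/.XO/X..]-1 (2,1)[XOO/.X./XO.]-1 (2,2)[XOO/.X./X.O]-1
p4 X@[XOO/OX./X..] terminal -1; root [.O./.X./X..] d6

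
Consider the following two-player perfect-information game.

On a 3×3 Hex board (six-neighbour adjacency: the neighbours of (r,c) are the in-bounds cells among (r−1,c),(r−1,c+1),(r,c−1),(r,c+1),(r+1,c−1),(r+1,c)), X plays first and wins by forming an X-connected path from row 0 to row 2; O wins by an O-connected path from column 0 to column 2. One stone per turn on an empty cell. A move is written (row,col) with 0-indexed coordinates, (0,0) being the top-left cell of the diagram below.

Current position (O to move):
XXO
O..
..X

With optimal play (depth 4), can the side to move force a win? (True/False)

O winning at [XXO/O../..X]: True

ply 1, O at XXO/O../..X | (1,1)=+1→XXO/OO./..X*; (1,2)=-1→XXO/O.O/..X; (2,0)=-1→XXO/O../O.X; (2,1)=-1→XXO/O../.OX
ply 2: XXO/OO./..X is terminal -1 (X); from XXO/O../..X depth 4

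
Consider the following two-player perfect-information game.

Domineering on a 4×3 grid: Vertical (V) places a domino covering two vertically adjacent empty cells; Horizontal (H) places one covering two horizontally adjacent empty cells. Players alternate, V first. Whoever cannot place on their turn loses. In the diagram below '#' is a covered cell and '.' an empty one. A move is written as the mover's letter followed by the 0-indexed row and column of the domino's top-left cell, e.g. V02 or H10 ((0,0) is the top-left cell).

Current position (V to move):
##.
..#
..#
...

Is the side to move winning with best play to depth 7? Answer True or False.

p1 V@[##./..#/..#/...]: V10[##./#.#/#.#/...]+1* V11[##./.##/.##/...]+1 V20[##./..#/#.#/#..]+1 V21[##./..#/.##/.#.]+1
p2 H@[##./#.#/#.#/...]: H30[##./#.#/#.#/##.]-1* H31[##./#.#/#.#/.##]-1
p3 V@[##./#.#/#.#/##.]: V11[##./###/###/##.]+1*
p4 H@[##./###/###/##.] terminal -1; root [##./..#/..#/...] d7

V winning at [##./..#/..#/...]: True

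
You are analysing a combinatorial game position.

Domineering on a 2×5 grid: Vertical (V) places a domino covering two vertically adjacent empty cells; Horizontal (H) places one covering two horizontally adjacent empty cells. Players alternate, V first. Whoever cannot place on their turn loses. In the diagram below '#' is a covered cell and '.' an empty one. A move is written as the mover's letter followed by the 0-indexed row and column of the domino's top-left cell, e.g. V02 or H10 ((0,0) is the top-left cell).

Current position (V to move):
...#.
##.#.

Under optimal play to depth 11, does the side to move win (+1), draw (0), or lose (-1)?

value(...#./##.#., V) = +1

p1 V@[...#./##.#.]: V02[..##./####.]+1* V04[...##/##.##]-1
p2 H@[..##./####.]: H00[####./####.]-1*
p3 V@[####./####.]: V04[#####/#####]+1*
p4 H@[#####/#####] terminal -1; root [...#./##.#.] d11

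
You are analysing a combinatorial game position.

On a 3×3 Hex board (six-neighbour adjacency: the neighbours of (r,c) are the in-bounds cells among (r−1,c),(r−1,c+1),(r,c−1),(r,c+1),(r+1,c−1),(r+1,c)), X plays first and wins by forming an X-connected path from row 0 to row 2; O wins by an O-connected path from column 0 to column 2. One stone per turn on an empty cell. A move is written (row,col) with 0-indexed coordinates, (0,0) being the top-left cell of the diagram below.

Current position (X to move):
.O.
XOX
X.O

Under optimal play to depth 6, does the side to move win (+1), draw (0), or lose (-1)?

value(.O./XOX/X.O, X) = +1

p1 X@[.O./XOX/X.O]: (0,0)[XO./XOX/X.O]+1* (0,2)[.OX/XOX/X.O]+1 (2,1)[.O./XOX/XXO]+1
p2 O@[XO./XOX/X.O] terminal -1; root [.O./XOX/X.O] d6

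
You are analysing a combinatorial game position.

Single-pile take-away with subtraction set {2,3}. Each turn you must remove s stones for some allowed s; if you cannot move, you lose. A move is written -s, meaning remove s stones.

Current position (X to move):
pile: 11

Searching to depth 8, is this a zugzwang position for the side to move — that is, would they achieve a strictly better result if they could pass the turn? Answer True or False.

ply 1, X at 11 | -2=-1→9*; -3=-1→8
ply 2, O at 9 | -2=-1→7; -3=+1→6*
ply 3, X at 6 | -2=-1→4*; -3=-1→3
ply 4, O at 4 | -2=-1→2; -3=+1→1*
ply 5: 1 is terminal -1 (X); from 11 depth 8
if X skipped the turn, O would face:
~ ply 1, O at 11 | -2=-1→9*; -3=-1→8
~ ply 2, X at 9 | -2=-1→7; -3=+1→6*
~ ply 3, O at 6 | -2=-1→4*; -3=-1→3
~ ply 4, X at 4 | -2=-1→2; -3=+1→1*
~ ply 5: 1 is terminal -1 (O); from 11 depth 8
compare (X): move=-1 vs pass=+1

zugzwang(11, X) = True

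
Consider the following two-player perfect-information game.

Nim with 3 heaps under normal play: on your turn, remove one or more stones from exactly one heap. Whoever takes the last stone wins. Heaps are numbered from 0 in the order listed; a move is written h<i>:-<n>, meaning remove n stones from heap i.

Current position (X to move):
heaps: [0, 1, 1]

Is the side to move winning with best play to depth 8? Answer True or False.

X winning at [(0,1,1)]: False

[(0,1,1)] X move#1: h1:-1:-1/(0,0,1)*, h2:-1:-1/(0,1,0)
[(0,0,1)] O move#2: h2:-1:+1/(0,0,0)*
[(0,0,0)] end (terminal -1, X#3); searched (0,1,1) to 8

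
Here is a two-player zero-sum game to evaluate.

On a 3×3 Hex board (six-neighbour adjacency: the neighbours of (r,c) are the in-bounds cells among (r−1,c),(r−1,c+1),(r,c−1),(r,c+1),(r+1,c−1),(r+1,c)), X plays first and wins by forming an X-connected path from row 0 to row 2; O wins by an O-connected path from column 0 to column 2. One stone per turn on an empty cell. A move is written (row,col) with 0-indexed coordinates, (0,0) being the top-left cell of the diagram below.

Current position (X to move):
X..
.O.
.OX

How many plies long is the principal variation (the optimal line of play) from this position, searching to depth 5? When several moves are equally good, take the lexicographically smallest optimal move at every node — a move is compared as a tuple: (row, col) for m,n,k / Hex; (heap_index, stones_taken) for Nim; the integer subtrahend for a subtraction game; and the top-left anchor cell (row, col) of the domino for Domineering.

p1 X@[X../.O./.OX]: (0,1)[XX./.O./.OX]-1* (0,2)[X.X/.O./.OX]-1 (1,0)[X../XO./.OX]-1 (1,2)[X../.OX/.OX]-1 (2,0)[X../.O./XOX]-1
p2 O@[XX./.O./.OX]: (0,2)[XXO/.O./.OX]+1* (1,0)[XX./OO./.OX]+1 (1,2)[XX./.OO/.OX]+1 (2,0)[XX./.O./OOX]+1
p3 X@[XXO/.O./.OX]: (1,0)[XXO/XO./.OX]-1* (1,2)[XXO/.OX/.OX]-1 (2,0)[XXO/.O./XOX]-1
p4 O@[XXO/XO./.OX]: (1,2)[XXO/XOO/.OX]-1 (2,0)[XXO/XO./OOX]+1*
p5 X@[XXO/XO./OOX] terminal -1; root [X../.O./.OX] d5

PV length from [X../.O./.OX]: 4 plies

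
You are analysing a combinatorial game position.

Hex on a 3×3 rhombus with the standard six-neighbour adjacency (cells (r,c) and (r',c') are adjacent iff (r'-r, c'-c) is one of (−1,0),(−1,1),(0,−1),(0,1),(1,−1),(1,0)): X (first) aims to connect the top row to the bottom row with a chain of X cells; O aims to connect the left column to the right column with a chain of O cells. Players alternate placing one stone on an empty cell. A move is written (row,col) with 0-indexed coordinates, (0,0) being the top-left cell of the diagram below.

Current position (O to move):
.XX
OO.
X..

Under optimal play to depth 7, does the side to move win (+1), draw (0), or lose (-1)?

value(.XX/OO./X.., O) = +1

[.XX/OO./X..] O move#1: (0,0):-1/OXX/OO./X.., (1,2):+1/.XX/OOO/X..*, (2,1):+1/.XX/OO./XO., (2,2):+1/.XX/OO./X.O
[.XX/OOO/X..] end (terminal -1, X#2); searched .XX/OO./X.. to 7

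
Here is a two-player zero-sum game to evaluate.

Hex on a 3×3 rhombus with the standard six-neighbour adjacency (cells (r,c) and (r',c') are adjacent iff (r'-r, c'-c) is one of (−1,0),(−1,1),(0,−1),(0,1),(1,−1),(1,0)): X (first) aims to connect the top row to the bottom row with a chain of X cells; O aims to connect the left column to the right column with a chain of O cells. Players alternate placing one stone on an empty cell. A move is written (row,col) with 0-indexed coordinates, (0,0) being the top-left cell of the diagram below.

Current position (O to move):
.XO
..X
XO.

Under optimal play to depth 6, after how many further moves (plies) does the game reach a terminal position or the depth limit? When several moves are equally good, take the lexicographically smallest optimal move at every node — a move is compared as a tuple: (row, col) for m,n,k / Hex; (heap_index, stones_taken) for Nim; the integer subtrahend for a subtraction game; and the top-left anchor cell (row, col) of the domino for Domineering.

PV length from [.XO/..X/XO.]: 2 plies

[.XO/..X/XO.] O move#1: (0,0):-1/OXO/..X/XO.*, (1,0):-1/.XO/O.X/XO., (1,1):-1/.XO/.OX/XO., (2,2):-1/.XO/..X/XOO
[OXO/..X/XO.] X move#2: (1,0):+1/OXO/X.X/XO.*, (1,1):+1/OXO/.XX/XO., (2,2):+1/OXO/..X/XOX
[OXO/X.X/XO.] end (terminal -1, O#3); searched .XO/..X/XO. to 6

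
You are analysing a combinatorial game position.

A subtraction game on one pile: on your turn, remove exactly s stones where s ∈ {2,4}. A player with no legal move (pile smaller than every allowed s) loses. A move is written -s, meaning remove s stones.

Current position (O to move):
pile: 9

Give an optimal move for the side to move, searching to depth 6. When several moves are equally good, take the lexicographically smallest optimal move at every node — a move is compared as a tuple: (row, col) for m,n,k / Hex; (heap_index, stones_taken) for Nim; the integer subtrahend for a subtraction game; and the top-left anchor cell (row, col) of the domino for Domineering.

O's best at [9]: -2

ply 1, O at 9 | -2=+1→7*; -4=-1→5
ply 2, X at 7 | -2=-1→5*; -4=-1→3
ply 3, O at 5 | -2=-1→3; -4=+1→1*
ply 4: 1 is terminal -1 (X); from 9 depth 6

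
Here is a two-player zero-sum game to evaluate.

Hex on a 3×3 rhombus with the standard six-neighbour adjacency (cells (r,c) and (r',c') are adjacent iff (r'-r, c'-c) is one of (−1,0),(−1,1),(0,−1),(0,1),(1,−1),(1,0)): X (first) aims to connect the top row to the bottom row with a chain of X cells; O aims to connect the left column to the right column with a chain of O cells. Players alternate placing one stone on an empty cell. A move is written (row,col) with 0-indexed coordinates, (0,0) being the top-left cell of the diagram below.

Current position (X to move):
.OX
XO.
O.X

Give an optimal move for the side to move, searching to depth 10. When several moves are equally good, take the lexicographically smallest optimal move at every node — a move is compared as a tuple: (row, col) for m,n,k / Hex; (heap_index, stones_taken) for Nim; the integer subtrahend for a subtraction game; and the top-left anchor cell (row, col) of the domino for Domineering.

[.OX/XO./O.X] X move#1: (0,0):-1/XOX/XO./O.X, (1,2):+1/.OX/XOX/O.X*, (2,1):-1/.OX/XO./OXX
[.OX/XOX/O.X] end (terminal -1, O#2); searched .OX/XO./O.X to 10

X's best at [.OX/XO./O.X]: (1,2)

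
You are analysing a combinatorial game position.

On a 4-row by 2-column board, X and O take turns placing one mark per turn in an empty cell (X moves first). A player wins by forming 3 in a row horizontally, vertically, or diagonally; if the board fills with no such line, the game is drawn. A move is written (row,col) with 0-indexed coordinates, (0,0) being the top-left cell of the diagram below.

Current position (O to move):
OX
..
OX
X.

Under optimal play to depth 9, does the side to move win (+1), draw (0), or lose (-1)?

value(OX/../OX/X., O) = +1

[OX/../OX/X.] O move#1: (1,0):+1/OX/O./OX/X.*, (1,1):+0/OX/.O/OX/X., (3,1):-1/OX/../OX/XO
[OX/O./OX/X.] end (terminal -1, X#2); searched OX/../OX/X. to 9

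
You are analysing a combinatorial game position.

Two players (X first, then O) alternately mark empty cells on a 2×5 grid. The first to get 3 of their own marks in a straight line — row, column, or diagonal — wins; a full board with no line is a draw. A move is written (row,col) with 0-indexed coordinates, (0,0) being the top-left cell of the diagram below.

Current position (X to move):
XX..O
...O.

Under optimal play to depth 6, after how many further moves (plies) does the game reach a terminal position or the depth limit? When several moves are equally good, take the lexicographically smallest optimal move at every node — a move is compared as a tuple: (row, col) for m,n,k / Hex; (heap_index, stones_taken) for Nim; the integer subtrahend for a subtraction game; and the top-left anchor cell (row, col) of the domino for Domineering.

PV length from [XX..O/...O.]: 1 ply

[XX..O/...O.] X move#1: (0,2):+1/XXX.O/...O.*, (0,3):+0/XX.XO/...O., (1,0):-1/XX..O/X..O., (1,1):+0/XX..O/.X.O., (1,2):+0/XX..O/..XO., (1,4):+0/XX..O/...OX
[XXX.O/...O.] end (terminal -1, O#2); searched XX..O/...O. to 6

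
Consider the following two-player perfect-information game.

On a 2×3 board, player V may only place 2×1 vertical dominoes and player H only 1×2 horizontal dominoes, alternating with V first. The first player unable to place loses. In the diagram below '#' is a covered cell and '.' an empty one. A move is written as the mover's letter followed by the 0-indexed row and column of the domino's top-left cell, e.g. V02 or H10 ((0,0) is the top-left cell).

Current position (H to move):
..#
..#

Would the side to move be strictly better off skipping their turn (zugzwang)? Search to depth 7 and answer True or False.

p1 H@[..#/..#]: H00[###/..#]+1* H10[..#/###]+1
p2 V@[###/..#] terminal -1; root [..#/..#] d7
pass branch (V moves first from the same position):
  | p1 V@[..#/..#]: V00[#.#/#.#]+1* V01[.##/.##]+1
  | p2 H@[#.#/#.#] terminal -1; root [..#/..#] d7
H moving scores +1; H passing scores -1

zugzwang(..#/..#, H) = False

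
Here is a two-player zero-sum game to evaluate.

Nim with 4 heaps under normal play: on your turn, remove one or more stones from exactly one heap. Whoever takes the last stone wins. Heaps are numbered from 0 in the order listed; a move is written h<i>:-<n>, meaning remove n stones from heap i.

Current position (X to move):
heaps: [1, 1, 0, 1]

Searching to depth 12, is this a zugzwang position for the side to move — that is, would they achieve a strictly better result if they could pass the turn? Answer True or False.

p1 X@[(1,1,0,1)]: h0:-1[(0,1,0,1)]+1* h1:-1[(1,0,0,1)]+1 h3:-1[(1,1,0,0)]+1
p2 O@[(0,1,0,1)]: h1:-1[(0,0,0,1)]-1* h3:-1[(0,1,0,0)]-1
p3 X@[(0,0,0,1)]: h3:-1[(0,0,0,0)]+1*
p4 O@[(0,0,0,0)] terminal -1; root [(1,1,0,1)] d12
if X skipped the turn, O would face:
~ p1 O@[(1,1,0,1)]: h0:-1[(0,1,0,1)]+1* h1:-1[(1,0,0,1)]+1 h3:-1[(1,1,0,0)]+1
~ p2 X@[(0,1,0,1)]: h1:-1[(0,0,0,1)]-1* h3:-1[(0,1,0,0)]-1
~ p3 O@[(0,0,0,1)]: h3:-1[(0,0,0,0)]+1*
~ p4 X@[(0,0,0,0)] terminal -1; root [(1,1,0,1)] d12
compare (X): move=+1 vs pass=-1

zugzwang((1,1,0,1), X) = False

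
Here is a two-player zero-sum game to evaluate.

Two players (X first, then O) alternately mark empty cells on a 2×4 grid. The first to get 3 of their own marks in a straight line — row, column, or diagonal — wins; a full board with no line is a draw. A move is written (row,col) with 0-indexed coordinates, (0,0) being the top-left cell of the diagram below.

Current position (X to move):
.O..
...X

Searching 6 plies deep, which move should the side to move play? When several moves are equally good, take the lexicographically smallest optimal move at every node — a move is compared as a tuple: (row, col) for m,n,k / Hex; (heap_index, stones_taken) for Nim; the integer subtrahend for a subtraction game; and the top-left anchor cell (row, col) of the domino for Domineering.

ply 1, X at .O../...X | (0,0)=+0→XO../...X*; (0,2)=+0→.OX./...X; (0,3)=+0→.O.X/...X; (1,0)=-1→.O../X..X; (1,1)=+0→.O../.X.X; (1,2)=+0→.O../..XX
ply 2, O at XO../...X | (0,2)=+0→XOO./...X*; (0,3)=+0→XO.O/...X; (1,0)=+0→XO../O..X; (1,1)=+0→XO../.O.X; (1,2)=+0→XO../..OX
ply 3, X at XOO./...X | (0,3)=+0→XOOX/...X*; (1,0)=-1→XOO./X..X; (1,1)=-1→XOO./.X.X; (1,2)=-1→XOO./..XX
ply 4, O at XOOX/...X | (1,0)=+0→XOOX/O..X*; (1,1)=+0→XOOX/.O.X; (1,2)=+0→XOOX/..OX
ply 5, X at XOOX/O..X | (1,1)=+0→XOOX/OX.X*; (1,2)=+0→XOOX/O.XX
ply 6, O at XOOX/OX.X | (1,2)=+0→XOOX/OXOX*
ply 7: XOOX/OXOX is terminal +0 (X); from .O../...X depth 6

X's best at [.O../...X]: (0,0)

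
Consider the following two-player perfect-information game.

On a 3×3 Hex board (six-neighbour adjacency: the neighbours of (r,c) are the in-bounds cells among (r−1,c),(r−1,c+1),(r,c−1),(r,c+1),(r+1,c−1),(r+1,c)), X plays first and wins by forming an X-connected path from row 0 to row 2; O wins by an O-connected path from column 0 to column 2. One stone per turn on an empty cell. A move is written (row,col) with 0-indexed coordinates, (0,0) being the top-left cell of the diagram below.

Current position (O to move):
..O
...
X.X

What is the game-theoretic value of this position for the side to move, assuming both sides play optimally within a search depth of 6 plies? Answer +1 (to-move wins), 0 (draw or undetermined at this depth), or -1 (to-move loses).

value(..O/.../X.X, O) = +1

p1 O@[..O/.../X.X]: (0,0)[O.O/.../X.X]-1 (0,1)[.OO/.../X.X]+1* (1,0)[..O/O../X.X]+1 (1,1)[..O/.O./X.X]-1 (1,2)[..O/..O/X.X]-1 (2,1)[..O/.../XOX]-1
p2 X@[.OO/.../X.X]: (0,0)[XOO/.../X.X]-1* (1,0)[.OO/X../X.X]-1 (1,1)[.OO/.X./X.X]-1 (1,2)[.OO/..X/X.X]-1 (2,1)[.OO/.../XXX]-1
p3 O@[XOO/.../X.X]: (1,0)[XOO/O../X.X]+1* (1,1)[XOO/.O./X.X]-1 (1,2)[XOO/..O/X.X]-1 (2,1)[XOO/.../XOX]-1
p4 X@[XOO/O../X.X] terminal -1; root [..O/.../X.X] d6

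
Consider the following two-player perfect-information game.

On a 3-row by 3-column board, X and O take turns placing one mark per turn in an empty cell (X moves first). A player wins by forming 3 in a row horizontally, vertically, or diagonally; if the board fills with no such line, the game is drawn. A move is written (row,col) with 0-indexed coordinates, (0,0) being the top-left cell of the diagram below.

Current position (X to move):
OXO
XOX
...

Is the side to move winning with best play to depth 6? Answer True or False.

p1 X@[OXO/XOX/...]: (2,0)[OXO/XOX/X..]-1* (2,1)[OXO/XOX/.X.]-1 (2,2)[OXO/XOX/..X]-1
p2 O@[OXO/XOX/X..]: (2,1)[OXO/XOX/XO.]+0 (2,2)[OXO/XOX/X.O]+1*
p3 X@[OXO/XOX/X.O] terminal -1; root [OXO/XOX/...] d6

X winning at [OXO/XOX/...]: False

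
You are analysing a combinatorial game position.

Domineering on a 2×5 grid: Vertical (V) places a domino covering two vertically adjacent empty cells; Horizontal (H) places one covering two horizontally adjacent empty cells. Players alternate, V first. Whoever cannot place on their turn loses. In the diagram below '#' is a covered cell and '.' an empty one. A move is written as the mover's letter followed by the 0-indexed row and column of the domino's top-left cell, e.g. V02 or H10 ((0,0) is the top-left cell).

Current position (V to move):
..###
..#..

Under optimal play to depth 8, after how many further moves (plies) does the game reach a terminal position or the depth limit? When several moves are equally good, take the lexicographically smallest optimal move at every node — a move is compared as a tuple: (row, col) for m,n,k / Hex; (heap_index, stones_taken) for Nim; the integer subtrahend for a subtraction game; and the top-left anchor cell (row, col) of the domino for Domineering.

[..###/..#..] V move#1: V00:+1/#.###/#.#..*, V01:+1/.####/.##..
[#.###/#.#..] H move#2: H13:-1/#.###/#.###*
[#.###/#.###] V move#3: V01:+1/#####/#####*
[#####/#####] end (terminal -1, H#4); searched ..###/..#.. to 8

PV length from [..###/..#..]: 3 plies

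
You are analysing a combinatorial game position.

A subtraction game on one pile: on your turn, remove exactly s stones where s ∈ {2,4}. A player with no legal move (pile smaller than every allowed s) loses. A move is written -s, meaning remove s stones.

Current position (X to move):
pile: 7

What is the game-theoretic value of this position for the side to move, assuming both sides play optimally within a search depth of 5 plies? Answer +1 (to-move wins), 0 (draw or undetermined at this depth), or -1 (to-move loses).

value(7, X) = -1

[7] X move#1: -2:-1/5*, -4:-1/3
[5] O move#2: -2:-1/3, -4:+1/1*
[1] end (terminal -1, X#3); searched 7 to 5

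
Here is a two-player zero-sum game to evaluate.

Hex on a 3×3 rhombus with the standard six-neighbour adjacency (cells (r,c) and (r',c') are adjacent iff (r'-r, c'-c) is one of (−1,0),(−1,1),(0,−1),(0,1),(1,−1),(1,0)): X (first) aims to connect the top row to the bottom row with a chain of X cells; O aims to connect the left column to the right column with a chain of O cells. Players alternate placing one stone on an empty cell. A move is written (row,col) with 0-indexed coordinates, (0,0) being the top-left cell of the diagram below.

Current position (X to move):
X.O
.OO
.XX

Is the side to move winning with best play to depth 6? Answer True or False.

X winning at [X.O/.OO/.XX]: False

ply 1, X at X.O/.OO/.XX | (0,1)=-1→XXO/.OO/.XX*; (1,0)=-1→X.O/XOO/.XX; (2,0)=-1→X.O/.OO/XXX
ply 2, O at XXO/.OO/.XX | (1,0)=+1→XXO/OOO/.XX*; (2,0)=+1→XXO/.OO/OXX
ply 3: XXO/OOO/.XX is terminal -1 (X); from X.O/.OO/.XX depth 6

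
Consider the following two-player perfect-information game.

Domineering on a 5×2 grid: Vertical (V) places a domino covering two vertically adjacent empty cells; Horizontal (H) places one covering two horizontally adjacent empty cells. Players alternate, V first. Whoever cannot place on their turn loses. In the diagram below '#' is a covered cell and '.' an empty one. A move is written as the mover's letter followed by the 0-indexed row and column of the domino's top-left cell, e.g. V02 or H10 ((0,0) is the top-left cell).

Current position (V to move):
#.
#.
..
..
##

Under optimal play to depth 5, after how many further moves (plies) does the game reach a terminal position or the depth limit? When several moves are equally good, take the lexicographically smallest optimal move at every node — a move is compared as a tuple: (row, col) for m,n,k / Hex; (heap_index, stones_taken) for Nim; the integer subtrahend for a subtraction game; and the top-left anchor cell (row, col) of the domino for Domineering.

PV length from [#./#./../../##]: 1 ply

ply 1, V at #./#./../../## | V01=-1→##/##/../../##; V11=-1→#./##/.#/../##; V20=+1→#./#./#./#./##*; V21=+1→#./#./.#/.#/##
ply 2: #./#./#./#./## is terminal -1 (H); from #./#./../../## depth 5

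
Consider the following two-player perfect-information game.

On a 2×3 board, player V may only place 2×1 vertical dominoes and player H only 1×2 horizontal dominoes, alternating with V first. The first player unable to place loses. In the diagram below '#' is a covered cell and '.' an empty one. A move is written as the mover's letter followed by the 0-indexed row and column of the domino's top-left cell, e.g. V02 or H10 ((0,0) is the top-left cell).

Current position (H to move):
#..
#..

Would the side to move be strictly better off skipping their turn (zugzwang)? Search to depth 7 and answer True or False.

[#../#..] H move#1: H01:+1/###/#..*, H11:+1/#../###
[###/#..] end (terminal -1, V#2); searched #../#.. to 7
suppose H passes — search the same position with V to move:
pass> [#../#..] V move#1: V01:+1/##./##.*, V02:+1/#.#/#.#
pass> [##./##.] end (terminal -1, H#2); searched #../#.. to 7
for H: play +1, pass -1

zugzwang(#../#.., H) = False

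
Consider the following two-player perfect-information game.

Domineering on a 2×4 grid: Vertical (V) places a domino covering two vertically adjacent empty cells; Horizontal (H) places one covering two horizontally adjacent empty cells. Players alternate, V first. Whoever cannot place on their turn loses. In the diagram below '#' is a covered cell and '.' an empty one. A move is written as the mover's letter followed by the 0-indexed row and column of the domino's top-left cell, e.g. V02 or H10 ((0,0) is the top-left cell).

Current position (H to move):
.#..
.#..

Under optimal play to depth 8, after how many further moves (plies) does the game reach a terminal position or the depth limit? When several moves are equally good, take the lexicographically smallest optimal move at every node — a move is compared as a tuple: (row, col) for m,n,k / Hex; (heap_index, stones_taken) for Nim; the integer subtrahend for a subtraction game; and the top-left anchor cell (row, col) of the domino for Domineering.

[.#../.#..] H move#1: H02:+1/.###/.#..*, H12:+1/.#../.###
[.###/.#..] V move#2: V00:-1/####/##..*
[####/##..] H move#3: H12:+1/####/####*
[####/####] end (terminal -1, V#4); searched .#../.#.. to 8

PV length from [.#../.#..]: 3 plies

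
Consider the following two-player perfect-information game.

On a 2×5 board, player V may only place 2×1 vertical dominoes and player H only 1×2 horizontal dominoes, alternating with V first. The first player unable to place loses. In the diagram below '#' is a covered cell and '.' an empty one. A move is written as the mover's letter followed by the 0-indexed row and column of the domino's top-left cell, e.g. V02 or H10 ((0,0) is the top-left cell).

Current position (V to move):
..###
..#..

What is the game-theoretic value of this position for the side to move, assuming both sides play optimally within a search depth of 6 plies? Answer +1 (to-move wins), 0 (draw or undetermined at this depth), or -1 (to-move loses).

[..###/..#..] V move#1: V00:+1/#.###/#.#..*, V01:+1/.####/.##..
[#.###/#.#..] H move#2: H13:-1/#.###/#.###*
[#.###/#.###] V move#3: V01:+1/#####/#####*
[#####/#####] end (terminal -1, H#4); searched ..###/..#.. to 6

value(..###/..#.., V) = +1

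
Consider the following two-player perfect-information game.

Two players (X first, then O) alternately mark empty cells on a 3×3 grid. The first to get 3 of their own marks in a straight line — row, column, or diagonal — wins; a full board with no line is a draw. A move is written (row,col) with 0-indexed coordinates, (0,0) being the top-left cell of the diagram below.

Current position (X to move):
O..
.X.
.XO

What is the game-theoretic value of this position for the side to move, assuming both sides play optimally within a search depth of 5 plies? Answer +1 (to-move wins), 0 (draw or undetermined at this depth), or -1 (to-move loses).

p1 X@[O../.X./.XO]: (0,1)[OX./.X./.XO]+1* (0,2)[O.X/.X./.XO]+1 (1,0)[O../XX./.XO]+1 (1,2)[O../.XX/.XO]+1 (2,0)[O../.X./XXO]+1
p2 O@[OX./.X./.XO] terminal -1; root [O../.X./.XO] d5

value(O../.X./.XO, X) = +1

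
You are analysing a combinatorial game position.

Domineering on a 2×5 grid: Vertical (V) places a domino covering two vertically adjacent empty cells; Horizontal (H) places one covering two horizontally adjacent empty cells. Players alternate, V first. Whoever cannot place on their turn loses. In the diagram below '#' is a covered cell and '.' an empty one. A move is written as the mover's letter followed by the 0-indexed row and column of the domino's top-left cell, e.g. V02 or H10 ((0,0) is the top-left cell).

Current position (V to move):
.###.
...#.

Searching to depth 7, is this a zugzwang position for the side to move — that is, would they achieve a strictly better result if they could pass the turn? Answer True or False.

p1 V@[.###./...#.]: V00[####./#..#.]+1* V04[.####/...##]-1
p2 H@[####./#..#.]: H11[####./####.]-1*
p3 V@[####./####.]: V04[#####/#####]+1*
p4 H@[#####/#####] terminal -1; root [.###./...#.] d7
pass branch (H moves first from the same position):
  | p1 H@[.###./...#.]: H10[.###./##.#.]-1* H11[.###./.###.]-1
  | p2 V@[.###./##.#.]: V04[.####/##.##]+1*
  | p3 H@[.####/##.##] terminal -1; root [.###./...#.] d7
V moving scores +1; V passing scores +1

zugzwang(.###./...#., V) = False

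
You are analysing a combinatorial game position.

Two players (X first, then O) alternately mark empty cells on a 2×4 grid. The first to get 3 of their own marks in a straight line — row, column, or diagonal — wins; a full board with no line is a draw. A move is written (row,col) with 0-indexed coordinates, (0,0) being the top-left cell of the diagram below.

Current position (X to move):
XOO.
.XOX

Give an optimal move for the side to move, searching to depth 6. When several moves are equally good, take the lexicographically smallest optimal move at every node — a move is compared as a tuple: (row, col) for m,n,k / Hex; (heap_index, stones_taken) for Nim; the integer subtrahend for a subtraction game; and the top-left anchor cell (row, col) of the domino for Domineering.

p1 X@[XOO./.XOX]: (0,3)[XOOX/.XOX]+0* (1,0)[XOO./XXOX]-1
p2 O@[XOOX/.XOX]: (1,0)[XOOX/OXOX]+0*
p3 X@[XOOX/OXOX] terminal +0; root [XOO./.XOX] d6

X's best at [XOO./.XOX]: (0,3)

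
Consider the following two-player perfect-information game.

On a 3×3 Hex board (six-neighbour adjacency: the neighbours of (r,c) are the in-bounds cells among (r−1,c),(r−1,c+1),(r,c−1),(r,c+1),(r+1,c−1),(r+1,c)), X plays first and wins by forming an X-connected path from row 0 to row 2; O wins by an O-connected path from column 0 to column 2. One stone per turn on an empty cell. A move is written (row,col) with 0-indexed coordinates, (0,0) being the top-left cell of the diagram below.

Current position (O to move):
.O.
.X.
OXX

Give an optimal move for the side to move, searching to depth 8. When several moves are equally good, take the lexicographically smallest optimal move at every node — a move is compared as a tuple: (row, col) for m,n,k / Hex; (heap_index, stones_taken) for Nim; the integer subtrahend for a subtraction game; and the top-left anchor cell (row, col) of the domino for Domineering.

O's best at [.O./.X./OXX]: (0,2)

[.O./.X./OXX] O move#1: (0,0):-1/OO./.X./OXX, (0,2):+1/.OO/.X./OXX*, (1,0):-1/.O./OX./OXX, (1,2):-1/.O./.XO/OXX
[.OO/.X./OXX] X move#2: (0,0):-1/XOO/.X./OXX*, (1,0):-1/.OO/XX./OXX, (1,2):-1/.OO/.XX/OXX
[XOO/.X./OXX] O move#3: (1,0):+1/XOO/OX./OXX*, (1,2):-1/XOO/.XO/OXX
[XOO/OX./OXX] end (terminal -1, X#4); searched .O./.X./OXX to 8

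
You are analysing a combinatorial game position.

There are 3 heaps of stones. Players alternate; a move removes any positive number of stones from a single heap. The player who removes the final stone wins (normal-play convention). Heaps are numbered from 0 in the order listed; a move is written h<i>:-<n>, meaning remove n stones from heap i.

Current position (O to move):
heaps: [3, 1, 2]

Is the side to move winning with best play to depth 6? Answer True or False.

O winning at [(3,1,2)]: False

ply 1, O at (3,1,2) | h0:-1=-1→(2,1,2)*; h0:-2=-1→(1,1,2); h0:-3=-1→(0,1,2); h1:-1=-1→(3,0,2); h2:-1=-1→(3,1,1); h2:-2=-1→(3,1,0)
ply 2, X at (2,1,2) | h0:-1=-1→(1,1,2); h0:-2=-1→(0,1,2); h1:-1=+1→(2,0,2)*; h2:-1=-1→(2,1,1); h2:-2=-1→(2,1,0)
ply 3, O at (2,0,2) | h0:-1=-1→(1,0,2)*; h0:-2=-1→(0,0,2); h2:-1=-1→(2,0,1); h2:-2=-1→(2,0,0)
ply 4, X at (1,0,2) | h0:-1=-1→(0,0,2); h2:-1=+1→(1,0,1)*; h2:-2=-1→(1,0,0)
ply 5, O at (1,0,1) | h0:-1=-1→(0,0,1)*; h2:-1=-1→(1,0,0)
ply 6, X at (0,0,1) | h2:-1=+1→(0,0,0)*
ply 7: (0,0,0) is terminal -1 (O); from (3,1,2) depth 6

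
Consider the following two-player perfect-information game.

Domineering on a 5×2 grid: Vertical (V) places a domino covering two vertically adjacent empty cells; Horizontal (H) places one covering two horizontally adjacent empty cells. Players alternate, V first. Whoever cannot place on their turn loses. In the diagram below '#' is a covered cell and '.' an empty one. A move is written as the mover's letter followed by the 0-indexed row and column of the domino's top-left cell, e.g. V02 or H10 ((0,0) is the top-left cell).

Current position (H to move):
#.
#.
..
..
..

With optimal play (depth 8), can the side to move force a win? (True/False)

H winning at [#./#./../../..]: True

ply 1, H at #./#./../../.. | H20=-1→#./#./##/../..; H30=+1→#./#./../##/..*; H40=-1→#./#./../../##
ply 2, V at #./#./../##/.. | V01=-1→##/##/../##/..*; V11=-1→#./##/.#/##/..
ply 3, H at ##/##/../##/.. | H20=+1→##/##/##/##/..*; H40=+1→##/##/../##/##
ply 4: ##/##/##/##/.. is terminal -1 (V); from #./#./../../.. depth 8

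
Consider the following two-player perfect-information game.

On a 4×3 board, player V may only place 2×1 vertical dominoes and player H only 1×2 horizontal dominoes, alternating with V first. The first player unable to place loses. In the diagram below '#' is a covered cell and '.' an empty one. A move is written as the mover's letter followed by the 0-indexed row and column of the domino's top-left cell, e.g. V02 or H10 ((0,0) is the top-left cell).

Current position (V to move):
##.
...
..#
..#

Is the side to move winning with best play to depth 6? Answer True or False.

V winning at [##./.../..#/..#]: True

[##./.../..#/..#] V move#1: V02:-1/###/..#/..#/..#, V10:+1/##./#../#.#/..#*, V11:+1/##./.#./.##/..#, V20:+1/##./.../#.#/#.#, V21:+1/##./.../.##/.##
[##./#../#.#/..#] H move#2: H11:-1/##./###/#.#/..#*, H30:-1/##./#../#.#/###
[##./###/#.#/..#] V move#3: V21:+1/##./###/###/.##*
[##./###/###/.##] end (terminal -1, H#4); searched ##./.../..#/..# to 6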